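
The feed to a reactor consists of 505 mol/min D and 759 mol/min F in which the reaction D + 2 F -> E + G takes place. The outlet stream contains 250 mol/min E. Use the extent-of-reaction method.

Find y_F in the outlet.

For E: n = n₀ + 1ξ → 250 = 0 + 1ξ, giving ξ = 250 mol/min.
Outlet amounts (n = n₀ + ν ξ):
  D: 505 − 1(250) = 255
  F: 759 − 2(250) = 259
  E: 0 + 1(250) = 250
  G: 0 + 1(250) = 250
Total out = 1014 mol/min; y_F = 259 / 1014 = 0.2554.

0.255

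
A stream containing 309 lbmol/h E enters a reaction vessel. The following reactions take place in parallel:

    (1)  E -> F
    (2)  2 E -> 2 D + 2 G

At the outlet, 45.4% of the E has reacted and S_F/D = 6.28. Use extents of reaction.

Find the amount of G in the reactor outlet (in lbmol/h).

19.3 lbmol/h

Conversion of E: E consumed = 0.454 × 309 = 140.3 lbmol/h = 1ξ₁ + 2ξ₂.
Selectivity: 1ξ₁ / (2ξ₂) = 6.28 → ξ₁ = 12.56 ξ₂.
Substitute: (1·12.56 + 2) ξ₂ = 140.3 → ξ₂ = 9.635 lbmol/h, ξ₁ = 121 lbmol/h.
Outlet amounts (n = n₀ + Σ ν·ξ):
  E: 309 − 1(121) − 2(9.635) = 168.7
  F: 0 + 1(121) = 121
  D: 0 + 2(9.635) = 19.27
  G: 0 + 2(9.635) = 19.27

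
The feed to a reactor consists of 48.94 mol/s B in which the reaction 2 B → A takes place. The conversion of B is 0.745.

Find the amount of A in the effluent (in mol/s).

18.2 mol/s

B reacted = 0.745 × 48.94 = 36.46 mol/s; ν_B = −2, so ξ = 36.46/2 = 18.23 mol/s.
Outlet amounts (n = n₀ + ν ξ):
  B: 48.94 − 2(18.23) = 12.48
  A: 0 + 1(18.23) = 18.23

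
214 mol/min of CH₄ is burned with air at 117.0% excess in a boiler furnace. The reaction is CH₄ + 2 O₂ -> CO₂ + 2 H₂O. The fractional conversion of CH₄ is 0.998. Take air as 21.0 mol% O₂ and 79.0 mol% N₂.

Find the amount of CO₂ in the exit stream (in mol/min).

214 mol/min

Stoichiometric O₂ = 2 × 214 = 428 mol/min; O₂ fed = 428 × 2.170 = 928.8 mol/min.
N₂ fed = 928.8 × 79/21 = 3494 mol/min.
Fuel reacted = 0.998 × 214 → ξ = 213.6 mol/min.
Outlet (n = n₀ + ν ξ):
  CH₄: 214 − 1(213.6) = 0.428
  O₂: 928.8 − 2(213.6) = 501.6
  N₂: 3494 (inert)
  CO₂: 0 + 1(213.6) = 213.6
  H₂O: 0 + 2(213.6) = 427.1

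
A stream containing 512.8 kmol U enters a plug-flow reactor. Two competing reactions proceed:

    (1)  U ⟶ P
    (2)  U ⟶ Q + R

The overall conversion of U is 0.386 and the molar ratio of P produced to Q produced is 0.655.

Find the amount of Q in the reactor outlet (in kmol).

Conversion of U: U consumed = 0.386 × 512.8 = 197.9 kmol = 1ξ₁ + 1ξ₂.
Selectivity: 1ξ₁ / (1ξ₂) = 0.655 → ξ₁ = 0.655 ξ₂.
Substitute: (1·0.655 + 1) ξ₂ = 197.9 → ξ₂ = 119.6 kmol, ξ₁ = 78.34 kmol.
Outlet amounts (n = n₀ + Σ ν·ξ):
  U: 512.8 − 1(78.34) − 1(119.6) = 314.9
  P: 0 + 1(78.34) = 78.34
  Q: 0 + 1(119.6) = 119.6
  R: 0 + 1(119.6) = 119.6

120 kmol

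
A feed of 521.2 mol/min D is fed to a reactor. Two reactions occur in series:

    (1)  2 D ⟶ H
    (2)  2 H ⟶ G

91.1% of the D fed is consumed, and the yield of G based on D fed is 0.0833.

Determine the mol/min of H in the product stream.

Conversion of D: D consumed = 2ξ₁ = 0.911 × 521.2 → ξ₁ = 237.4 mol/min.
Yield of G: 1ξ₂ / 521.2 = 0.0833 → ξ₂ = 43.42 mol/min.
Outlet amounts (n = n₀ + Σ ν·ξ):
  D: 521.2 − 2(237.4) = 46.39
  H: 0 + 1(237.4) − 2(43.42) = 150.6
  G: 0 + 1(43.42) = 43.42

151 mol/min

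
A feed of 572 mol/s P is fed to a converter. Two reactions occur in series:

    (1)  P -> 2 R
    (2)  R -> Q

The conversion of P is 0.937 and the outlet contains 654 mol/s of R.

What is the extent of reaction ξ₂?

Conversion of P: P consumed = 1ξ₁ = 0.937 × 572 → ξ₁ = 536 mol/s.
R balance: n_R = 0 + 2ξ₁ − 1ξ₂ = 654 → ξ₂ = (2·536 − 654)/1 = 417.9 mol/s.
Outlet amounts (n = n₀ + Σ ν·ξ):
  P: 572 − 1(536) = 36.04
  R: 0 + 2(536) − 1(417.9) = 654
  Q: 0 + 1(417.9) = 417.9

ξ₂ = 418 mol/s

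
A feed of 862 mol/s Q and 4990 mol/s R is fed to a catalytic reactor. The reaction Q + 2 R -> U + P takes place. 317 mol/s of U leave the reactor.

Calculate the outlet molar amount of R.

4360 mol/s

For U: n = n₀ + 1ξ → 317 = 0 + 1ξ, giving ξ = 317 mol/s.
Outlet amounts (n = n₀ + ν ξ):
  Q: 862 − 1(317) = 545
  R: 4990 − 2(317) = 4356
  U: 0 + 1(317) = 317
  P: 0 + 1(317) = 317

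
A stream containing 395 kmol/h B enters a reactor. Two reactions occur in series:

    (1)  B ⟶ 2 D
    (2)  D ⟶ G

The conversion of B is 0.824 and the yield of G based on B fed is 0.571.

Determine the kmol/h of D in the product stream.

Conversion of B: B consumed = 1ξ₁ = 0.824 × 395 → ξ₁ = 325.5 kmol/h.
Yield of G: 1ξ₂ / 395 = 0.571 → ξ₂ = 225.5 kmol/h.
Outlet amounts (n = n₀ + Σ ν·ξ):
  B: 395 − 1(325.5) = 69.52
  D: 0 + 2(325.5) − 1(225.5) = 425.4
  G: 0 + 1(225.5) = 225.5

425 kmol/h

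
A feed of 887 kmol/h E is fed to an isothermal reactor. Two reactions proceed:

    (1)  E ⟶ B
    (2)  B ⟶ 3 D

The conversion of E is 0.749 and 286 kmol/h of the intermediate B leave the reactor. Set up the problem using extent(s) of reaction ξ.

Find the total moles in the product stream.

Conversion of E: E consumed = 1ξ₁ = 0.749 × 887 → ξ₁ = 664.4 kmol/h.
B balance: n_B = 0 + 1ξ₁ − 1ξ₂ = 286 → ξ₂ = (1·664.4 − 286)/1 = 378.4 kmol/h.
Outlet amounts (n = n₀ + Σ ν·ξ):
  E: 887 − 1(664.4) = 222.6
  B: 0 + 1(664.4) − 1(378.4) = 286
  D: 0 + 3(378.4) = 1135
Total out = 222.6 + 286 + 1135 = 1644 kmol/h.

1640 kmol/h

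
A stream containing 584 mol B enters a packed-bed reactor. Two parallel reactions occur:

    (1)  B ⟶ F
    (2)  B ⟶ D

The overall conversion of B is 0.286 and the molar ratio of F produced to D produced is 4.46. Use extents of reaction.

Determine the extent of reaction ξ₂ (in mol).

Conversion of B: B consumed = 0.286 × 584 = 167 mol = 1ξ₁ + 1ξ₂.
Selectivity: 1ξ₁ / (1ξ₂) = 4.46 → ξ₁ = 4.46 ξ₂.
Substitute: (1·4.46 + 1) ξ₂ = 167 → ξ₂ = 30.59 mol, ξ₁ = 136.4 mol.
Outlet amounts (n = n₀ + Σ ν·ξ):
  B: 584 − 1(136.4) − 1(30.59) = 417
  F: 0 + 1(136.4) = 136.4
  D: 0 + 1(30.59) = 30.59

ξ₂ = 30.6 mol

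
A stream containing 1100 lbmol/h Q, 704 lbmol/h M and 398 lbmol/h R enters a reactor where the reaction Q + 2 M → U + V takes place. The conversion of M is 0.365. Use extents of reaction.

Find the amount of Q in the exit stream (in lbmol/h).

M reacted = 0.365 × 704 = 257 lbmol/h; ν_M = −2, so ξ = 257/2 = 128.5 lbmol/h.
Outlet amounts (n = n₀ + ν ξ):
  Q: 1100 − 1(128.5) = 971.5
  M: 704 − 2(128.5) = 447
  U: 0 + 1(128.5) = 128.5
  V: 0 + 1(128.5) = 128.5
  R: 398 (inert)

972 lbmol/h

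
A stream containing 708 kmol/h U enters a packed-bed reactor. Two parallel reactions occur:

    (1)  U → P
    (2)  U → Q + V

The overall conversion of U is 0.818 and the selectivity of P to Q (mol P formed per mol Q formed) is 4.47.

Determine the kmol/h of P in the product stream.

Conversion of U: U consumed = 0.818 × 708 = 579.1 kmol/h = 1ξ₁ + 1ξ₂.
Selectivity: 1ξ₁ / (1ξ₂) = 4.47 → ξ₁ = 4.47 ξ₂.
Substitute: (1·4.47 + 1) ξ₂ = 579.1 → ξ₂ = 105.9 kmol/h, ξ₁ = 473.3 kmol/h.
Outlet amounts (n = n₀ + Σ ν·ξ):
  U: 708 − 1(473.3) − 1(105.9) = 128.9
  P: 0 + 1(473.3) = 473.3
  Q: 0 + 1(105.9) = 105.9
  V: 0 + 1(105.9) = 105.9

473 kmol/h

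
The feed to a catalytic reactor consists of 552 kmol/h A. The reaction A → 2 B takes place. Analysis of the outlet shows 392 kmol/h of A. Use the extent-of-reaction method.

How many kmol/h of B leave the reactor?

320 kmol/h

For A: n = n₀ − 1ξ → 392 = 552 − 1ξ, giving ξ = 160 kmol/h.
Outlet amounts (n = n₀ + ν ξ):
  A: 552 − 1(160) = 392
  B: 0 + 2(160) = 320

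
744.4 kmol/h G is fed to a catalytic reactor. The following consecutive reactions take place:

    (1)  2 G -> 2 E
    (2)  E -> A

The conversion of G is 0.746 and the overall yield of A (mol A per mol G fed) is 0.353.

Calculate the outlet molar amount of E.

Conversion of G: G consumed = 2ξ₁ = 0.746 × 744.4 → ξ₁ = 277.7 kmol/h.
Yield of A: 1ξ₂ / 744.4 = 0.353 → ξ₂ = 262.8 kmol/h.
Outlet amounts (n = n₀ + Σ ν·ξ):
  G: 744.4 − 2(277.7) = 189.1
  E: 0 + 2(277.7) − 1(262.8) = 292.5
  A: 0 + 1(262.8) = 262.8

293 kmol/h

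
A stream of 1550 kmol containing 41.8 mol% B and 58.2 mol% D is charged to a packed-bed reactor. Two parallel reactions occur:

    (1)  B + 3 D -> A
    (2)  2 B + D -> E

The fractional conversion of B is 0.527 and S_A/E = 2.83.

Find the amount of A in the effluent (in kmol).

200 kmol

Conversion of B: B consumed = 0.527 × 647.9 = 341.4 kmol = 1ξ₁ + 2ξ₂.
Selectivity: 1ξ₁ / (1ξ₂) = 2.83 → ξ₁ = 2.83 ξ₂.
Substitute: (1·2.83 + 2) ξ₂ = 341.4 → ξ₂ = 70.69 kmol, ξ₁ = 200.1 kmol.
Outlet amounts (n = n₀ + Σ ν·ξ):
  B: 647.9 − 1(200.1) − 2(70.69) = 306.5
  D: 902.1 − 3(200.1) − 1(70.69) = 231.2
  A: 0 + 1(200.1) = 200.1
  E: 0 + 1(70.69) = 70.69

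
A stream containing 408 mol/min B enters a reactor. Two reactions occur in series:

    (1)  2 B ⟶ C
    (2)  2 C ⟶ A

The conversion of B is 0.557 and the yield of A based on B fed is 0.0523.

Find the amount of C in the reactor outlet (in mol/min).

71 mol/min

Conversion of B: B consumed = 2ξ₁ = 0.557 × 408 → ξ₁ = 113.6 mol/min.
Yield of A: 1ξ₂ / 408 = 0.0523 → ξ₂ = 21.34 mol/min.
Outlet amounts (n = n₀ + Σ ν·ξ):
  B: 408 − 2(113.6) = 180.7
  C: 0 + 1(113.6) − 2(21.34) = 70.95
  A: 0 + 1(21.34) = 21.34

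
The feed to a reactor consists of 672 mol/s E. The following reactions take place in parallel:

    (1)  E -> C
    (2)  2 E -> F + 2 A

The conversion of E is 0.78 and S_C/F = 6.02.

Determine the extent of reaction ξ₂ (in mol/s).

Conversion of E: E consumed = 0.78 × 672 = 524.2 mol/s = 1ξ₁ + 2ξ₂.
Selectivity: 1ξ₁ / (1ξ₂) = 6.02 → ξ₁ = 6.02 ξ₂.
Substitute: (1·6.02 + 2) ξ₂ = 524.2 → ξ₂ = 65.36 mol/s, ξ₁ = 393.4 mol/s.
Outlet amounts (n = n₀ + Σ ν·ξ):
  E: 672 − 1(393.4) − 2(65.36) = 147.8
  C: 0 + 1(393.4) = 393.4
  F: 0 + 1(65.36) = 65.36
  A: 0 + 2(65.36) = 130.7

ξ₂ = 65.4 mol/s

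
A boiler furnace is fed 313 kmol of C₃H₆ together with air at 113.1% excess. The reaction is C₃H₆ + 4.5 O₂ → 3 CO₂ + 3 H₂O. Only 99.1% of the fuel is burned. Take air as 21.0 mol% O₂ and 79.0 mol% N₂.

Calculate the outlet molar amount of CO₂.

931 kmol

Stoichiometric O₂ = 4.5 × 313 = 1408 kmol; O₂ fed = 1408 × 2.131 = 3002 kmol.
N₂ fed = 3002 × 79/21 = 11290 kmol.
Fuel reacted = 0.991 × 313 → ξ = 310.2 kmol.
Outlet (n = n₀ + ν ξ):
  C₃H₆: 313 − 1(310.2) = 2.817
  O₂: 3002 − 4.5(310.2) = 1606
  N₂: 11290 (inert)
  CO₂: 0 + 3(310.2) = 930.5
  H₂O: 0 + 3(310.2) = 930.5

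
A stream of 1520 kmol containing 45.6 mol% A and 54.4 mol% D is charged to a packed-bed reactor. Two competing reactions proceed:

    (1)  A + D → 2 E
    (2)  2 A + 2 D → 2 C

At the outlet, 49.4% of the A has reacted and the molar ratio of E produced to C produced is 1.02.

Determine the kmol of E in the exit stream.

231 kmol

Conversion of A: A consumed = 0.494 × 693.1 = 342.4 kmol = 1ξ₁ + 2ξ₂.
Selectivity: 2ξ₁ / (2ξ₂) = 1.02 → ξ₁ = 1.02 ξ₂.
Substitute: (1·1.02 + 2) ξ₂ = 342.4 → ξ₂ = 113.4 kmol, ξ₁ = 115.6 kmol.
Outlet amounts (n = n₀ + Σ ν·ξ):
  A: 693.1 − 1(115.6) − 2(113.4) = 350.7
  D: 826.9 − 1(115.6) − 2(113.4) = 484.5
  E: 0 + 2(115.6) = 231.3
  C: 0 + 2(113.4) = 226.8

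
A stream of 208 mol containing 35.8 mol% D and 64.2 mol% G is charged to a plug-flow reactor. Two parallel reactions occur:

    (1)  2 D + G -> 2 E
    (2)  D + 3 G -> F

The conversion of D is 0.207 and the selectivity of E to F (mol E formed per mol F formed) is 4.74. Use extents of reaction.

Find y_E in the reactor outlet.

Conversion of D: D consumed = 0.207 × 74.46 = 15.41 mol = 2ξ₁ + 1ξ₂.
Selectivity: 2ξ₁ / (1ξ₂) = 4.74 → ξ₁ = 2.37 ξ₂.
Substitute: (2·2.37 + 1) ξ₂ = 15.41 → ξ₂ = 2.685 mol, ξ₁ = 6.364 mol.
Outlet amounts (n = n₀ + Σ ν·ξ):
  D: 74.46 − 2(6.364) − 1(2.685) = 59.05
  G: 133.5 − 1(6.364) − 3(2.685) = 119.1
  E: 0 + 2(6.364) = 12.73
  F: 0 + 1(2.685) = 2.685
Total out = 193.6 mol; y_E = 12.73 / 193.6 = 0.06575.

0.0658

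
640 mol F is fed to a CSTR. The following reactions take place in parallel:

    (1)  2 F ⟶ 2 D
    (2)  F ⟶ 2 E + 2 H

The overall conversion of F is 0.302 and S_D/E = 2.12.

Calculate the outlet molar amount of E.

73.8 mol

Conversion of F: F consumed = 0.302 × 640 = 193.3 mol = 2ξ₁ + 1ξ₂.
Selectivity: 2ξ₁ / (2ξ₂) = 2.12 → ξ₁ = 2.12 ξ₂.
Substitute: (2·2.12 + 1) ξ₂ = 193.3 → ξ₂ = 36.89 mol, ξ₁ = 78.2 mol.
Outlet amounts (n = n₀ + Σ ν·ξ):
  F: 640 − 2(78.2) − 1(36.89) = 446.7
  D: 0 + 2(78.2) = 156.4
  E: 0 + 2(36.89) = 73.77
  H: 0 + 2(36.89) = 73.77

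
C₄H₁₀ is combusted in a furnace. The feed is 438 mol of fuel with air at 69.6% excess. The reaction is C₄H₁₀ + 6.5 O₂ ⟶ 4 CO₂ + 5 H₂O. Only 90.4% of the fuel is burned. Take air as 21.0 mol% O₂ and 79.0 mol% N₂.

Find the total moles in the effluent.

24000 mol

Stoichiometric O₂ = 6.5 × 438 = 2847 mol; O₂ fed = 2847 × 1.696 = 4829 mol.
N₂ fed = 4829 × 79/21 = 18160 mol.
Fuel reacted = 0.904 × 438 → ξ = 396 mol.
Outlet (n = n₀ + ν ξ):
  C₄H₁₀: 438 − 1(396) = 42.05
  O₂: 4829 − 6.5(396) = 2255
  N₂: 18160 (inert)
  CO₂: 0 + 4(396) = 1584
  H₂O: 0 + 5(396) = 1980
Total out = 42.05 + 2255 + 18160 + 1584 + 1980 = 24020 mol.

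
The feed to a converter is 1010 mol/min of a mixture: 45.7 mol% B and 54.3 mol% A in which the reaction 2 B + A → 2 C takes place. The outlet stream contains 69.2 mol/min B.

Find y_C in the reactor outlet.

0.482

For B: n = n₀ − 2ξ → 69.2 = 461.6 − 2ξ, giving ξ = 196.2 mol/min.
Outlet amounts (n = n₀ + ν ξ):
  B: 461.6 − 2(196.2) = 69.2
  A: 548.4 − 1(196.2) = 352.2
  C: 0 + 2(196.2) = 392.4
Total out = 813.8 mol/min; y_C = 392.4 / 813.8 = 0.4821.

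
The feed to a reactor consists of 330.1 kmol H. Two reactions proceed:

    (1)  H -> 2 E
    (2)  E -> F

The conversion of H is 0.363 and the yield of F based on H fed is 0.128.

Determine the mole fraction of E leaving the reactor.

Conversion of H: H consumed = 1ξ₁ = 0.363 × 330.1 → ξ₁ = 119.8 kmol.
Yield of F: 1ξ₂ / 330.1 = 0.128 → ξ₂ = 42.25 kmol.
Outlet amounts (n = n₀ + Σ ν·ξ):
  H: 330.1 − 1(119.8) = 210.3
  E: 0 + 2(119.8) − 1(42.25) = 197.4
  F: 0 + 1(42.25) = 42.25
Total out = 449.9 kmol; y_E = 197.4 / 449.9 = 0.4387.

0.439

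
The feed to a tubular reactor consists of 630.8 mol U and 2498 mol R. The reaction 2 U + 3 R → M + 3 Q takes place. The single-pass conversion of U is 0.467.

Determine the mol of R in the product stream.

2060 mol

U reacted = 0.467 × 630.8 = 294.6 mol; ν_U = −2, so ξ = 294.6/2 = 147.3 mol.
Outlet amounts (n = n₀ + ν ξ):
  U: 630.8 − 2(147.3) = 336.2
  R: 2498 − 3(147.3) = 2056
  M: 0 + 1(147.3) = 147.3
  Q: 0 + 3(147.3) = 441.9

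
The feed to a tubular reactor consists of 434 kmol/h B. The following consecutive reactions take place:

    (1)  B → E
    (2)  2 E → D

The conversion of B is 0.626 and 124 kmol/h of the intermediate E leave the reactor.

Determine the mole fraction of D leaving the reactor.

Conversion of B: B consumed = 1ξ₁ = 0.626 × 434 → ξ₁ = 271.7 kmol/h.
E balance: n_E = 0 + 1ξ₁ − 2ξ₂ = 124 → ξ₂ = (1·271.7 − 124)/2 = 73.84 kmol/h.
Outlet amounts (n = n₀ + Σ ν·ξ):
  B: 434 − 1(271.7) = 162.3
  E: 0 + 1(271.7) − 2(73.84) = 124
  D: 0 + 1(73.84) = 73.84
Total out = 360.2 kmol/h; y_D = 73.84 / 360.2 = 0.205.

0.205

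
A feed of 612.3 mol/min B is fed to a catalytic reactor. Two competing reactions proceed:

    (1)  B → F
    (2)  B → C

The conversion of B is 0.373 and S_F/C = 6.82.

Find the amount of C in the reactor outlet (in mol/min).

29.2 mol/min

Conversion of B: B consumed = 0.373 × 612.3 = 228.4 mol/min = 1ξ₁ + 1ξ₂.
Selectivity: 1ξ₁ / (1ξ₂) = 6.82 → ξ₁ = 6.82 ξ₂.
Substitute: (1·6.82 + 1) ξ₂ = 228.4 → ξ₂ = 29.21 mol/min, ξ₁ = 199.2 mol/min.
Outlet amounts (n = n₀ + Σ ν·ξ):
  B: 612.3 − 1(199.2) − 1(29.21) = 383.9
  F: 0 + 1(199.2) = 199.2
  C: 0 + 1(29.21) = 29.21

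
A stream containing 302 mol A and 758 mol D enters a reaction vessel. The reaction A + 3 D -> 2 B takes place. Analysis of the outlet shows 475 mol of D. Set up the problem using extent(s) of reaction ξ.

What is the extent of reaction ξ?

For D: n = n₀ − 3ξ → 475 = 758 − 3ξ, giving ξ = 94.33 mol.
Outlet amounts (n = n₀ + ν ξ):
  A: 302 − 1(94.33) = 207.7
  D: 758 − 3(94.33) = 475
  B: 0 + 2(94.33) = 188.7

ξ = 94.3 mol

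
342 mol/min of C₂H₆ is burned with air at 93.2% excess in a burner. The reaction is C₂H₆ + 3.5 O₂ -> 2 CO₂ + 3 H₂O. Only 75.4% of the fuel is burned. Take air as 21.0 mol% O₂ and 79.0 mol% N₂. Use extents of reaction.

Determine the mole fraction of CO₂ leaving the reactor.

0.0449

Stoichiometric O₂ = 3.5 × 342 = 1197 mol/min; O₂ fed = 1197 × 1.932 = 2313 mol/min.
N₂ fed = 2313 × 79/21 = 8700 mol/min.
Fuel reacted = 0.754 × 342 → ξ = 257.9 mol/min.
Outlet (n = n₀ + ν ξ):
  C₂H₆: 342 − 1(257.9) = 84.13
  O₂: 2313 − 3.5(257.9) = 1410
  N₂: 8700 (inert)
  CO₂: 0 + 2(257.9) = 515.7
  H₂O: 0 + 3(257.9) = 773.6
Total out = 11480 mol/min; y_CO₂ = 515.7 / 11480 = 0.04491.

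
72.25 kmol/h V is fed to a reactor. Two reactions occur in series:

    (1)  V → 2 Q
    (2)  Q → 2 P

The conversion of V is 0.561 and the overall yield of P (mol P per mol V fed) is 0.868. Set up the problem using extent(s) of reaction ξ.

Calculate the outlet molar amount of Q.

49.7 kmol/h

Conversion of V: V consumed = 1ξ₁ = 0.561 × 72.25 → ξ₁ = 40.53 kmol/h.
Yield of P: 2ξ₂ / 72.25 = 0.868 → ξ₂ = 31.36 kmol/h.
Outlet amounts (n = n₀ + Σ ν·ξ):
  V: 72.25 − 1(40.53) = 31.72
  Q: 0 + 2(40.53) − 1(31.36) = 49.71
  P: 0 + 2(31.36) = 62.71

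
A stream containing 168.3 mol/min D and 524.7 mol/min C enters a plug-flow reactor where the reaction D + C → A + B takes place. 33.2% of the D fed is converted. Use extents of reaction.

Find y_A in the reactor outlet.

D reacted = 0.332 × 168.3 = 55.88 mol/min; ν_D = −1, so ξ = 55.88/1 = 55.88 mol/min.
Outlet amounts (n = n₀ + ν ξ):
  D: 168.3 − 1(55.88) = 112.4
  C: 524.7 − 1(55.88) = 468.8
  A: 0 + 1(55.88) = 55.88
  B: 0 + 1(55.88) = 55.88
Total out = 693 mol/min; y_A = 55.88 / 693 = 0.08063.

0.0806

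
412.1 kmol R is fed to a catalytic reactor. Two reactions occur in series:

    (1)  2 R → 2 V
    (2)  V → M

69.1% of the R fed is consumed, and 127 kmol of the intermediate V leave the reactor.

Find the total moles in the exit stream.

412 kmol

Conversion of R: R consumed = 2ξ₁ = 0.691 × 412.1 → ξ₁ = 142.4 kmol.
V balance: n_V = 0 + 2ξ₁ − 1ξ₂ = 127 → ξ₂ = (2·142.4 − 127)/1 = 157.8 kmol.
Outlet amounts (n = n₀ + Σ ν·ξ):
  R: 412.1 − 2(142.4) = 127.3
  V: 0 + 2(142.4) − 1(157.8) = 127
  M: 0 + 1(157.8) = 157.8
Total out = 127.3 + 127 + 157.8 = 412.1 kmol.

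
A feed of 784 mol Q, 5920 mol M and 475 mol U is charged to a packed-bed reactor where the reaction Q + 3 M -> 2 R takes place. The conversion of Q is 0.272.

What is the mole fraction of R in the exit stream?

0.0632

Q reacted = 0.272 × 784 = 213.2 mol; ν_Q = −1, so ξ = 213.2/1 = 213.2 mol.
Outlet amounts (n = n₀ + ν ξ):
  Q: 784 − 1(213.2) = 570.8
  M: 5920 − 3(213.2) = 5280
  R: 0 + 2(213.2) = 426.5
  U: 475 (inert)
Total out = 6753 mol; y_R = 426.5 / 6753 = 0.06316.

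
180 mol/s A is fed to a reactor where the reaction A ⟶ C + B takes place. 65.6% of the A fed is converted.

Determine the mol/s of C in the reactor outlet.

118 mol/s

A reacted = 0.656 × 180 = 118.1 mol/s; ν_A = −1, so ξ = 118.1/1 = 118.1 mol/s.
Outlet amounts (n = n₀ + ν ξ):
  A: 180 − 1(118.1) = 61.92
  C: 0 + 1(118.1) = 118.1
  B: 0 + 1(118.1) = 118.1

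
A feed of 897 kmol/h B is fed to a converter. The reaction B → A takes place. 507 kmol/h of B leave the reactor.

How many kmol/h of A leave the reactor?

390 kmol/h

For B: n = n₀ − 1ξ → 507 = 897 − 1ξ, giving ξ = 390 kmol/h.
Outlet amounts (n = n₀ + ν ξ):
  B: 897 − 1(390) = 507
  A: 0 + 1(390) = 390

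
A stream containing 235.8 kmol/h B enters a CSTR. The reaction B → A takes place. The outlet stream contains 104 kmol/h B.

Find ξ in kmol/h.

ξ = 132 kmol/h

For B: n = n₀ − 1ξ → 104 = 235.8 − 1ξ, giving ξ = 131.8 kmol/h.
Outlet amounts (n = n₀ + ν ξ):
  B: 235.8 − 1(131.8) = 104
  A: 0 + 1(131.8) = 131.8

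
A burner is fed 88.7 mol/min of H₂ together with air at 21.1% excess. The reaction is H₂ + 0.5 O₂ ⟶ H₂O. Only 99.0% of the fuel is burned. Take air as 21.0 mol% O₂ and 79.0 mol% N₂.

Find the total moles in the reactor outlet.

301 mol/min

Stoichiometric O₂ = 0.5 × 88.7 = 44.35 mol/min; O₂ fed = 44.35 × 1.211 = 53.71 mol/min.
N₂ fed = 53.71 × 79/21 = 202 mol/min.
Fuel reacted = 0.99 × 88.7 → ξ = 87.81 mol/min.
Outlet (n = n₀ + ν ξ):
  H₂: 88.7 − 1(87.81) = 0.887
  O₂: 53.71 − 0.5(87.81) = 9.801
  N₂: 202 (inert)
  H₂O: 0 + 1(87.81) = 87.81
Total out = 0.887 + 9.801 + 202 + 87.81 = 300.5 mol/min.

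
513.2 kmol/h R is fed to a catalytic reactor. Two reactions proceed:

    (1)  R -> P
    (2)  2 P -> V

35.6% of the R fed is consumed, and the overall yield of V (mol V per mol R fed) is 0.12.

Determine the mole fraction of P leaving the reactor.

0.132

Conversion of R: R consumed = 1ξ₁ = 0.356 × 513.2 → ξ₁ = 182.7 kmol/h.
Yield of V: 1ξ₂ / 513.2 = 0.12 → ξ₂ = 61.58 kmol/h.
Outlet amounts (n = n₀ + Σ ν·ξ):
  R: 513.2 − 1(182.7) = 330.5
  P: 0 + 1(182.7) − 2(61.58) = 59.53
  V: 0 + 1(61.58) = 61.58
Total out = 451.6 kmol/h; y_P = 59.53 / 451.6 = 0.1318.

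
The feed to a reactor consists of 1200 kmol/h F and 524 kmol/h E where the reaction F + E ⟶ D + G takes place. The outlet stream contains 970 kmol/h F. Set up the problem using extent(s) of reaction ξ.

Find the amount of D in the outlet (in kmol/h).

For F: n = n₀ − 1ξ → 970 = 1200 − 1ξ, giving ξ = 230 kmol/h.
Outlet amounts (n = n₀ + ν ξ):
  F: 1200 − 1(230) = 970
  E: 524 − 1(230) = 294
  D: 0 + 1(230) = 230
  G: 0 + 1(230) = 230

230 kmol/h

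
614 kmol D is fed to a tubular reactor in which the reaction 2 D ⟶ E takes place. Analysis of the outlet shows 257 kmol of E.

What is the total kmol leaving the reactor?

For E: n = n₀ + 1ξ → 257 = 0 + 1ξ, giving ξ = 257 kmol.
Outlet amounts (n = n₀ + ν ξ):
  D: 614 − 2(257) = 100
  E: 0 + 1(257) = 257
Total out = 100 + 257 = 357 kmol.

357 kmol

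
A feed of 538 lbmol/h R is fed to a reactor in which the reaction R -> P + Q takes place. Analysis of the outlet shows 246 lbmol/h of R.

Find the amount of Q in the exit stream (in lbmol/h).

For R: n = n₀ − 1ξ → 246 = 538 − 1ξ, giving ξ = 292 lbmol/h.
Outlet amounts (n = n₀ + ν ξ):
  R: 538 − 1(292) = 246
  P: 0 + 1(292) = 292
  Q: 0 + 1(292) = 292

292 lbmol/h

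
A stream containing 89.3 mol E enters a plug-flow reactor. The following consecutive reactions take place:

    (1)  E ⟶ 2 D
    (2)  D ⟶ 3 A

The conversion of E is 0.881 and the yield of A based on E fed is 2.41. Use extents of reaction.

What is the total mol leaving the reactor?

Conversion of E: E consumed = 1ξ₁ = 0.881 × 89.3 → ξ₁ = 78.67 mol.
Yield of A: 3ξ₂ / 89.3 = 2.41 → ξ₂ = 71.74 mol.
Outlet amounts (n = n₀ + Σ ν·ξ):
  E: 89.3 − 1(78.67) = 10.63
  D: 0 + 2(78.67) − 1(71.74) = 85.61
  A: 0 + 3(71.74) = 215.2
Total out = 10.63 + 85.61 + 215.2 = 311.4 mol.

311 mol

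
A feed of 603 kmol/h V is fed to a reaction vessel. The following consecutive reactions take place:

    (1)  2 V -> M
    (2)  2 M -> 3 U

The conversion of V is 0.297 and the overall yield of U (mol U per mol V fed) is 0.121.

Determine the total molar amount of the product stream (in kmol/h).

Conversion of V: V consumed = 2ξ₁ = 0.297 × 603 → ξ₁ = 89.55 kmol/h.
Yield of U: 3ξ₂ / 603 = 0.121 → ξ₂ = 24.32 kmol/h.
Outlet amounts (n = n₀ + Σ ν·ξ):
  V: 603 − 2(89.55) = 423.9
  M: 0 + 1(89.55) − 2(24.32) = 40.9
  U: 0 + 3(24.32) = 72.96
Total out = 423.9 + 40.9 + 72.96 = 537.8 kmol/h.

538 kmol/h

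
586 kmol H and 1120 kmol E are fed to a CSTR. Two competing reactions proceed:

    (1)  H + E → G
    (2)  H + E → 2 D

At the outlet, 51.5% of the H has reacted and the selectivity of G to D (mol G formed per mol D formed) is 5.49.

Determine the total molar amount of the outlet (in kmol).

1430 kmol

Conversion of H: H consumed = 0.515 × 586 = 301.8 kmol = 1ξ₁ + 1ξ₂.
Selectivity: 1ξ₁ / (2ξ₂) = 5.49 → ξ₁ = 10.98 ξ₂.
Substitute: (1·10.98 + 1) ξ₂ = 301.8 → ξ₂ = 25.19 kmol, ξ₁ = 276.6 kmol.
Outlet amounts (n = n₀ + Σ ν·ξ):
  H: 586 − 1(276.6) − 1(25.19) = 284.2
  E: 1120 − 1(276.6) − 1(25.19) = 818.2
  G: 0 + 1(276.6) = 276.6
  D: 0 + 2(25.19) = 50.38
Total out = 284.2 + 818.2 + 276.6 + 50.38 = 1429 kmol.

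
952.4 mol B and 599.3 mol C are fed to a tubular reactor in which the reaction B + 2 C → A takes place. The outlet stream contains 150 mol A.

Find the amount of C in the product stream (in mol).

For A: n = n₀ + 1ξ → 150 = 0 + 1ξ, giving ξ = 150 mol.
Outlet amounts (n = n₀ + ν ξ):
  B: 952.4 − 1(150) = 802.4
  C: 599.3 − 2(150) = 299.3
  A: 0 + 1(150) = 150

299 mol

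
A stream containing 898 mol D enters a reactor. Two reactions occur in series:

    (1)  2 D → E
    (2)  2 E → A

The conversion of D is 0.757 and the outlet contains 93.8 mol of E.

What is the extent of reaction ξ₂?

ξ₂ = 123 mol

Conversion of D: D consumed = 2ξ₁ = 0.757 × 898 → ξ₁ = 339.9 mol.
E balance: n_E = 0 + 1ξ₁ − 2ξ₂ = 93.8 → ξ₂ = (1·339.9 − 93.8)/2 = 123 mol.
Outlet amounts (n = n₀ + Σ ν·ξ):
  D: 898 − 2(339.9) = 218.2
  E: 0 + 1(339.9) − 2(123) = 93.8
  A: 0 + 1(123) = 123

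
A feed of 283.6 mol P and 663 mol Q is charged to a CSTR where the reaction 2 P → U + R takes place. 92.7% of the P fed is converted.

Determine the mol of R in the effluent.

131 mol

P reacted = 0.927 × 283.6 = 262.9 mol; ν_P = −2, so ξ = 262.9/2 = 131.4 mol.
Outlet amounts (n = n₀ + ν ξ):
  P: 283.6 − 2(131.4) = 20.7
  U: 0 + 1(131.4) = 131.4
  R: 0 + 1(131.4) = 131.4
  Q: 663 (inert)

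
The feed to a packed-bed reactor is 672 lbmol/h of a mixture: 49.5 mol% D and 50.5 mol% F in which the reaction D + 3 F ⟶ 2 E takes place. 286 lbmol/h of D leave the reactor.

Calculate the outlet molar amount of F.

For D: n = n₀ − 1ξ → 286 = 332.6 − 1ξ, giving ξ = 46.64 lbmol/h.
Outlet amounts (n = n₀ + ν ξ):
  D: 332.6 − 1(46.64) = 286
  F: 339.4 − 3(46.64) = 199.4
  E: 0 + 2(46.64) = 93.28

199 lbmol/h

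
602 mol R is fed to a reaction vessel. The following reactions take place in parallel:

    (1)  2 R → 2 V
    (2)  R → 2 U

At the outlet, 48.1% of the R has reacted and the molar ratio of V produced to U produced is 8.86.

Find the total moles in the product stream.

Conversion of R: R consumed = 0.481 × 602 = 289.6 mol = 2ξ₁ + 1ξ₂.
Selectivity: 2ξ₁ / (2ξ₂) = 8.86 → ξ₁ = 8.86 ξ₂.
Substitute: (2·8.86 + 1) ξ₂ = 289.6 → ξ₂ = 15.47 mol, ξ₁ = 137 mol.
Outlet amounts (n = n₀ + Σ ν·ξ):
  R: 602 − 2(137) − 1(15.47) = 312.4
  V: 0 + 2(137) = 274.1
  U: 0 + 2(15.47) = 30.94
Total out = 312.4 + 274.1 + 30.94 = 617.5 mol.

617 mol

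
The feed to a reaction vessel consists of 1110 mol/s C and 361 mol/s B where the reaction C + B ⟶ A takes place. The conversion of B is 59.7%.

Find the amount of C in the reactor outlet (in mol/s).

894 mol/s

B reacted = 0.597 × 361 = 215.5 mol/s; ν_B = −1, so ξ = 215.5/1 = 215.5 mol/s.
Outlet amounts (n = n₀ + ν ξ):
  C: 1110 − 1(215.5) = 894.5
  B: 361 − 1(215.5) = 145.5
  A: 0 + 1(215.5) = 215.5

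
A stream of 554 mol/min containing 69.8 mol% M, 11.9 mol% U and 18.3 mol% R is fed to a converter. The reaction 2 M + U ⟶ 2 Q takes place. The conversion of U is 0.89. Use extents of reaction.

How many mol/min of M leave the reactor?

U reacted = 0.89 × 65.93 = 58.67 mol/min; ν_U = −1, so ξ = 58.67/1 = 58.67 mol/min.
Outlet amounts (n = n₀ + ν ξ):
  M: 386.7 − 2(58.67) = 269.3
  U: 65.93 − 1(58.67) = 7.252
  Q: 0 + 2(58.67) = 117.3
  R: 101.4 (inert)

269 mol/min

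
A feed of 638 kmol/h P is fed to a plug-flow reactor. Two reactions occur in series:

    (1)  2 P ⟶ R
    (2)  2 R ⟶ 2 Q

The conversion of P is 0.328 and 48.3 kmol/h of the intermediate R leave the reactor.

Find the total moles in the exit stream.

533 kmol/h

Conversion of P: P consumed = 2ξ₁ = 0.328 × 638 → ξ₁ = 104.6 kmol/h.
R balance: n_R = 0 + 1ξ₁ − 2ξ₂ = 48.3 → ξ₂ = (1·104.6 − 48.3)/2 = 28.17 kmol/h.
Outlet amounts (n = n₀ + Σ ν·ξ):
  P: 638 − 2(104.6) = 428.7
  R: 0 + 1(104.6) − 2(28.17) = 48.3
  Q: 0 + 2(28.17) = 56.33
Total out = 428.7 + 48.3 + 56.33 = 533.4 kmol/h.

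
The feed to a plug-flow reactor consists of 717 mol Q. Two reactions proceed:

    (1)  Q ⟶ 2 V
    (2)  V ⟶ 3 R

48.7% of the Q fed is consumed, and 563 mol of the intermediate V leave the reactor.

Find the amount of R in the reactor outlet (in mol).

Conversion of Q: Q consumed = 1ξ₁ = 0.487 × 717 → ξ₁ = 349.2 mol.
V balance: n_V = 0 + 2ξ₁ − 1ξ₂ = 563 → ξ₂ = (2·349.2 − 563)/1 = 135.4 mol.
Outlet amounts (n = n₀ + Σ ν·ξ):
  Q: 717 − 1(349.2) = 367.8
  V: 0 + 2(349.2) − 1(135.4) = 563
  R: 0 + 3(135.4) = 406.1

406 mol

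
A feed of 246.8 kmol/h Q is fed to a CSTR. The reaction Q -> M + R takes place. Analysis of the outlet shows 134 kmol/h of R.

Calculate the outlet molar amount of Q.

113 kmol/h

For R: n = n₀ + 1ξ → 134 = 0 + 1ξ, giving ξ = 134 kmol/h.
Outlet amounts (n = n₀ + ν ξ):
  Q: 246.8 − 1(134) = 112.8
  M: 0 + 1(134) = 134
  R: 0 + 1(134) = 134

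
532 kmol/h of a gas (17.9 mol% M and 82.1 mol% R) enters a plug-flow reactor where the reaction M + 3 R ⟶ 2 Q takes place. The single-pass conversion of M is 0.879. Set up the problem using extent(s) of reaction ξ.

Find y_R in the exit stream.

M reacted = 0.879 × 95.23 = 83.71 kmol/h; ν_M = −1, so ξ = 83.71/1 = 83.71 kmol/h.
Outlet amounts (n = n₀ + ν ξ):
  M: 95.23 − 1(83.71) = 11.52
  R: 436.8 − 3(83.71) = 185.7
  Q: 0 + 2(83.71) = 167.4
Total out = 364.6 kmol/h; y_R = 185.7 / 364.6 = 0.5092.

0.509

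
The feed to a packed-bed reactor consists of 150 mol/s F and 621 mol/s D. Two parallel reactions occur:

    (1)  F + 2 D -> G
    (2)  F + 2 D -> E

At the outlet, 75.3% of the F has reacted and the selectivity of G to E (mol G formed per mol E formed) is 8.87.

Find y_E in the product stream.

0.021

Conversion of F: F consumed = 0.753 × 150 = 113 mol/s = 1ξ₁ + 1ξ₂.
Selectivity: 1ξ₁ / (1ξ₂) = 8.87 → ξ₁ = 8.87 ξ₂.
Substitute: (1·8.87 + 1) ξ₂ = 113 → ξ₂ = 11.44 mol/s, ξ₁ = 101.5 mol/s.
Outlet amounts (n = n₀ + Σ ν·ξ):
  F: 150 − 1(101.5) − 1(11.44) = 37.05
  D: 621 − 2(101.5) − 2(11.44) = 395.1
  G: 0 + 1(101.5) = 101.5
  E: 0 + 1(11.44) = 11.44
Total out = 545.1 mol/s; y_E = 11.44 / 545.1 = 0.02099.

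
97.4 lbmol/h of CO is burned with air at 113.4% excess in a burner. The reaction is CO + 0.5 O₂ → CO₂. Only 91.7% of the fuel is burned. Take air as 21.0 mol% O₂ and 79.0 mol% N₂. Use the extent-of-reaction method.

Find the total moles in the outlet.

548 lbmol/h

Stoichiometric O₂ = 0.5 × 97.4 = 48.7 lbmol/h; O₂ fed = 48.7 × 2.134 = 103.9 lbmol/h.
N₂ fed = 103.9 × 79/21 = 391 lbmol/h.
Fuel reacted = 0.917 × 97.4 → ξ = 89.32 lbmol/h.
Outlet (n = n₀ + ν ξ):
  CO: 97.4 − 1(89.32) = 8.084
  O₂: 103.9 − 0.5(89.32) = 59.27
  N₂: 391 (inert)
  CO₂: 0 + 1(89.32) = 89.32
Total out = 8.084 + 59.27 + 391 + 89.32 = 547.6 lbmol/h.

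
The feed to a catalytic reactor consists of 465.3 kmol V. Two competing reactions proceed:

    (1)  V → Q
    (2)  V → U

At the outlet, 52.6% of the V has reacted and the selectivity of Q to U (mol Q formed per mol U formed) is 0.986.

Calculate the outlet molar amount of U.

123 kmol

Conversion of V: V consumed = 0.526 × 465.3 = 244.7 kmol = 1ξ₁ + 1ξ₂.
Selectivity: 1ξ₁ / (1ξ₂) = 0.986 → ξ₁ = 0.986 ξ₂.
Substitute: (1·0.986 + 1) ξ₂ = 244.7 → ξ₂ = 123.2 kmol, ξ₁ = 121.5 kmol.
Outlet amounts (n = n₀ + Σ ν·ξ):
  V: 465.3 − 1(121.5) − 1(123.2) = 220.6
  Q: 0 + 1(121.5) = 121.5
  U: 0 + 1(123.2) = 123.2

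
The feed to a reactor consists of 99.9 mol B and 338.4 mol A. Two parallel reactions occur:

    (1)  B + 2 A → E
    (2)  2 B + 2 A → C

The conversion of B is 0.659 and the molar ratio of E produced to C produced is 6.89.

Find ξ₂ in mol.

ξ₂ = 7.41 mol

Conversion of B: B consumed = 0.659 × 99.9 = 65.83 mol = 1ξ₁ + 2ξ₂.
Selectivity: 1ξ₁ / (1ξ₂) = 6.89 → ξ₁ = 6.89 ξ₂.
Substitute: (1·6.89 + 2) ξ₂ = 65.83 → ξ₂ = 7.405 mol, ξ₁ = 51.02 mol.
Outlet amounts (n = n₀ + Σ ν·ξ):
  B: 99.9 − 1(51.02) − 2(7.405) = 34.07
  A: 338.4 − 2(51.02) − 2(7.405) = 221.5
  E: 0 + 1(51.02) = 51.02
  C: 0 + 1(7.405) = 7.405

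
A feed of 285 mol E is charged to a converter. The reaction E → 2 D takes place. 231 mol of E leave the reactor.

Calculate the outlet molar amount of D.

For E: n = n₀ − 1ξ → 231 = 285 − 1ξ, giving ξ = 54 mol.
Outlet amounts (n = n₀ + ν ξ):
  E: 285 − 1(54) = 231
  D: 0 + 2(54) = 108

108 mol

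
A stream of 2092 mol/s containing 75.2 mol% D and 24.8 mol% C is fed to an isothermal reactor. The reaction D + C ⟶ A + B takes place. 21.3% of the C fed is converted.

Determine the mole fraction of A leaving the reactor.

C reacted = 0.213 × 518.8 = 110.5 mol/s; ν_C = −1, so ξ = 110.5/1 = 110.5 mol/s.
Outlet amounts (n = n₀ + ν ξ):
  D: 1573 − 1(110.5) = 1463
  C: 518.8 − 1(110.5) = 408.3
  A: 0 + 1(110.5) = 110.5
  B: 0 + 1(110.5) = 110.5
Total out = 2092 mol/s; y_A = 110.5 / 2092 = 0.05282.

0.0528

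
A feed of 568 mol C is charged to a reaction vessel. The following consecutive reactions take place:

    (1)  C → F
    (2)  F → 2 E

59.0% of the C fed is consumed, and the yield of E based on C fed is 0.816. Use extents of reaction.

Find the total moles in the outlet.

Conversion of C: C consumed = 1ξ₁ = 0.59 × 568 → ξ₁ = 335.1 mol.
Yield of E: 2ξ₂ / 568 = 0.816 → ξ₂ = 231.7 mol.
Outlet amounts (n = n₀ + Σ ν·ξ):
  C: 568 − 1(335.1) = 232.9
  F: 0 + 1(335.1) − 1(231.7) = 103.4
  E: 0 + 2(231.7) = 463.5
Total out = 232.9 + 103.4 + 463.5 = 799.7 mol.

800 mol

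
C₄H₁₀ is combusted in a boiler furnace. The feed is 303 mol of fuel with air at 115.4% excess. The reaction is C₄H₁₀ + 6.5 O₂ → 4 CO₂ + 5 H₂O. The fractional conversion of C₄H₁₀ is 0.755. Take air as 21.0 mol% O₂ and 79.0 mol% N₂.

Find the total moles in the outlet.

20800 mol

Stoichiometric O₂ = 6.5 × 303 = 1970 mol; O₂ fed = 1970 × 2.154 = 4242 mol.
N₂ fed = 4242 × 79/21 = 15960 mol.
Fuel reacted = 0.755 × 303 → ξ = 228.8 mol.
Outlet (n = n₀ + ν ξ):
  C₄H₁₀: 303 − 1(228.8) = 74.23
  O₂: 4242 − 6.5(228.8) = 2755
  N₂: 15960 (inert)
  CO₂: 0 + 4(228.8) = 915.1
  H₂O: 0 + 5(228.8) = 1144
Total out = 74.23 + 2755 + 15960 + 915.1 + 1144 = 20850 mol.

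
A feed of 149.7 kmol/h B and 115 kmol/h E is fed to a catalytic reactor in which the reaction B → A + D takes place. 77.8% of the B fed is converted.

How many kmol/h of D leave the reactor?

B reacted = 0.778 × 149.7 = 116.5 kmol/h; ν_B = −1, so ξ = 116.5/1 = 116.5 kmol/h.
Outlet amounts (n = n₀ + ν ξ):
  B: 149.7 − 1(116.5) = 33.23
  A: 0 + 1(116.5) = 116.5
  D: 0 + 1(116.5) = 116.5
  E: 115 (inert)

116 kmol/h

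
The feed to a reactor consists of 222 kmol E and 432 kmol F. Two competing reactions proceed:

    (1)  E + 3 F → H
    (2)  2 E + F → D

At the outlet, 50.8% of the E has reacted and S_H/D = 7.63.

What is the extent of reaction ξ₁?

ξ₁ = 89.4 kmol

Conversion of E: E consumed = 0.508 × 222 = 112.8 kmol = 1ξ₁ + 2ξ₂.
Selectivity: 1ξ₁ / (1ξ₂) = 7.63 → ξ₁ = 7.63 ξ₂.
Substitute: (1·7.63 + 2) ξ₂ = 112.8 → ξ₂ = 11.71 kmol, ξ₁ = 89.35 kmol.
Outlet amounts (n = n₀ + Σ ν·ξ):
  E: 222 − 1(89.35) − 2(11.71) = 109.2
  F: 432 − 3(89.35) − 1(11.71) = 152.2
  H: 0 + 1(89.35) = 89.35
  D: 0 + 1(11.71) = 11.71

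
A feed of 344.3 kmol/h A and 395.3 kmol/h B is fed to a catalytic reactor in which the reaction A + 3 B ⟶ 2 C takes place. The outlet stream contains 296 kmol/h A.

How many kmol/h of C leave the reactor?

For A: n = n₀ − 1ξ → 296 = 344.3 − 1ξ, giving ξ = 48.3 kmol/h.
Outlet amounts (n = n₀ + ν ξ):
  A: 344.3 − 1(48.3) = 296
  B: 395.3 − 3(48.3) = 250.4
  C: 0 + 2(48.3) = 96.6

96.6 kmol/h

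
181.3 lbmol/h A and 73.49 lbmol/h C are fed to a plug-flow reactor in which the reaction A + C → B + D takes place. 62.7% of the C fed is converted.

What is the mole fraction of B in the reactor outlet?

C reacted = 0.627 × 73.49 = 46.08 lbmol/h; ν_C = −1, so ξ = 46.08/1 = 46.08 lbmol/h.
Outlet amounts (n = n₀ + ν ξ):
  A: 181.3 − 1(46.08) = 135.2
  C: 73.49 − 1(46.08) = 27.41
  B: 0 + 1(46.08) = 46.08
  D: 0 + 1(46.08) = 46.08
Total out = 254.8 lbmol/h; y_B = 46.08 / 254.8 = 0.1808.

0.181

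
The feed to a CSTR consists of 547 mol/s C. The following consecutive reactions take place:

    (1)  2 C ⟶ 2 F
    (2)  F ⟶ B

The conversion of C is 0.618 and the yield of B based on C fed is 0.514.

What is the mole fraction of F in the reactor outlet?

0.104

Conversion of C: C consumed = 2ξ₁ = 0.618 × 547 → ξ₁ = 169 mol/s.
Yield of B: 1ξ₂ / 547 = 0.514 → ξ₂ = 281.2 mol/s.
Outlet amounts (n = n₀ + Σ ν·ξ):
  C: 547 − 2(169) = 209
  F: 0 + 2(169) − 1(281.2) = 56.89
  B: 0 + 1(281.2) = 281.2
Total out = 547 mol/s; y_F = 56.89 / 547 = 0.104.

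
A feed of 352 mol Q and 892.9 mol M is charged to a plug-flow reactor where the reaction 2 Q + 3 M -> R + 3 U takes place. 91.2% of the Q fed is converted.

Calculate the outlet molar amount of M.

411 mol

Q reacted = 0.912 × 352 = 321 mol; ν_Q = −2, so ξ = 321/2 = 160.5 mol.
Outlet amounts (n = n₀ + ν ξ):
  Q: 352 − 2(160.5) = 30.98
  M: 892.9 − 3(160.5) = 411.4
  R: 0 + 1(160.5) = 160.5
  U: 0 + 3(160.5) = 481.5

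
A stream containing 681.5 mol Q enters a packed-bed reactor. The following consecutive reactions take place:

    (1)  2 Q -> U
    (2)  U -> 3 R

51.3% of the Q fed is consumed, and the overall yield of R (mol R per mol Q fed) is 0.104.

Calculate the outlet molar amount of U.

151 mol

Conversion of Q: Q consumed = 2ξ₁ = 0.513 × 681.5 → ξ₁ = 174.8 mol.
Yield of R: 3ξ₂ / 681.5 = 0.104 → ξ₂ = 23.63 mol.
Outlet amounts (n = n₀ + Σ ν·ξ):
  Q: 681.5 − 2(174.8) = 331.9
  U: 0 + 1(174.8) − 1(23.63) = 151.2
  R: 0 + 3(23.63) = 70.88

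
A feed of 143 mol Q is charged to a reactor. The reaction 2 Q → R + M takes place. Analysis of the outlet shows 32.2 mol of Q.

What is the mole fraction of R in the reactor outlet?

For Q: n = n₀ − 2ξ → 32.2 = 143 − 2ξ, giving ξ = 55.4 mol.
Outlet amounts (n = n₀ + ν ξ):
  Q: 143 − 2(55.4) = 32.2
  R: 0 + 1(55.4) = 55.4
  M: 0 + 1(55.4) = 55.4
Total out = 143 mol; y_R = 55.4 / 143 = 0.3874.

0.387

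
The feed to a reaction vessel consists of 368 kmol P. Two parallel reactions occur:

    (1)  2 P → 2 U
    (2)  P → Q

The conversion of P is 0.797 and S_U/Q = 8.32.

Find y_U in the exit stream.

Conversion of P: P consumed = 0.797 × 368 = 293.3 kmol = 2ξ₁ + 1ξ₂.
Selectivity: 2ξ₁ / (1ξ₂) = 8.32 → ξ₁ = 4.16 ξ₂.
Substitute: (2·4.16 + 1) ξ₂ = 293.3 → ξ₂ = 31.47 kmol, ξ₁ = 130.9 kmol.
Outlet amounts (n = n₀ + Σ ν·ξ):
  P: 368 − 2(130.9) − 1(31.47) = 74.7
  U: 0 + 2(130.9) = 261.8
  Q: 0 + 1(31.47) = 31.47
Total out = 368 kmol; y_U = 261.8 / 368 = 0.7115.

0.711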